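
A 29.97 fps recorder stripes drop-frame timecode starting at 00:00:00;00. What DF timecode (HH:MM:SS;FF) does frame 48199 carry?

Ten DF minutes hold 17982 frames, so frame 48199 lies in block 2 (frames 35964–53945) with 12235 frames into that block.
The block's first minute is 1800 frames and the rest 1798 each; 12235 frames reaches minute 6, so 2 × 18 + 6 × 2 = 48 labels have been skipped so far.
Adding those back, label number 48199 + 48 = 48247 at 30 labels/s is 1608 s + 7 f = 0 h 26 min 48 s frame 7, i.e. 00:26:48;07.

00:26:48;07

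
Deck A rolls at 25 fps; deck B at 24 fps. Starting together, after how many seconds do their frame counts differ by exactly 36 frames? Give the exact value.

The gap grows by |24 − 25| = 1 frame per second.
Time for a 36-frame gap: 36 ÷ (1) = 36 s.

36 seconds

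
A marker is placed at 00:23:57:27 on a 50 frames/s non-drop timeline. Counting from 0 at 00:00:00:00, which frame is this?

71877

Total seconds to the label: (0 × 3600 + 23 × 60 + 57) = 1437.
Frame index = 1437 × 50 + 27 = 71877.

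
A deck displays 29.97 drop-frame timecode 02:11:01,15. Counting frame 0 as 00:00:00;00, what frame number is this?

As if non-drop at 30 labels/s: (2 × 3600 + 11 × 60 + 1) × 30 + 15 = 235845.
Minute boundaries passed: 131; those not divisible by 10: 131 − 13 = 118; dropped labels = 2 × 118 = 236.
Actual frame index = 235845 − 236 = 235609.

235609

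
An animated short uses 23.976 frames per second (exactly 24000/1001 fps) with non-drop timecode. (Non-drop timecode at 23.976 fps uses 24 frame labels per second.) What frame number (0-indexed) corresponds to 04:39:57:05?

Total seconds to the label: (4 × 3600 + 39 × 60 + 57) = 16797.
Frame index = 16797 × 24 + 5 = 403133.

403133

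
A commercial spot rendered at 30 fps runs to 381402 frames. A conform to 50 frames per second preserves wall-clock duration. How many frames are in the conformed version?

Frames at target rate = 381402 × (50) / (30) = 635670.

635670 frames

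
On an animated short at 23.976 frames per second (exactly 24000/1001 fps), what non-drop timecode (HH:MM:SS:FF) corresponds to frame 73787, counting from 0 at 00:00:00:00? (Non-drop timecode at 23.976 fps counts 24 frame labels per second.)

00:51:14:11

73787 ÷ 24 = 3074 full seconds, remainder 11 frames.
3074 s = 0 h 51 min 14 s.
Timecode: 00:51:14:11.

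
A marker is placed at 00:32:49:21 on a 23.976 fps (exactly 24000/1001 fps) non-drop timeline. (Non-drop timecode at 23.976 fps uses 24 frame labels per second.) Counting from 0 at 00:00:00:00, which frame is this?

frame 47277

Total seconds to the label: (0 × 3600 + 32 × 60 + 49) = 1969.
Frame index = 1969 × 24 + 21 = 47277.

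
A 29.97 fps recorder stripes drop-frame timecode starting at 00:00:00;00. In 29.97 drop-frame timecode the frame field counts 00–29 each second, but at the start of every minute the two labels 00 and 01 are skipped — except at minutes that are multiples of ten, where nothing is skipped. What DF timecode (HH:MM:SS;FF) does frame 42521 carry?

00:23:38;23

Each 10-minute DF block holds 10 × 60 × 30 − 9 × 2 = 17982 frames. 42521 ÷ 17982 → 2 full blocks, remainder 6557.
Within the partial block the first minute is 1800 frames and each further minute 1798, so 3 further minute boundaries passed. Total skipped labels = 18 × 2 + 2 × 3 = 42.
Non-drop label index = 42521 + 42 = 42563; at 30 labels/s that is 00:23:38:23, i.e. DF 00:23:38;23.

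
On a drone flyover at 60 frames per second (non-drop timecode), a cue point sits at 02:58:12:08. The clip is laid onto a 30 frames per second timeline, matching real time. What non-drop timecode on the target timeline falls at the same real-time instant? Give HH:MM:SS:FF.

Source frame index: (2×3600 + 58×60 + 12) × 60 + 8 = 641528.
Real time: 641528 / (60) = 160382/15 s.
Target frame: (160382/15) × (30) = 320764.
At 30 labels/s: frame 320764 → 02:58:12:04.

02:58:12:04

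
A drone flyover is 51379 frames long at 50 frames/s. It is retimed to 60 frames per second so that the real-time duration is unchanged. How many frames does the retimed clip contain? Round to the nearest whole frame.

61655 frames

Frames at target rate = 51379 × (60) / (50) = 308274/5 ≈ 61654.800.
Nearest whole frame: 61655.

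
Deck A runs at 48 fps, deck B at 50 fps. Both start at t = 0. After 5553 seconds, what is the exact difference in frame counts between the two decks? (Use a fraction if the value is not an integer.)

11106 frames

A emits 48 × 5553 = 266544 frames; B emits 50 × 5553 = 277650.
Difference = 11106 frames; B is ahead of A.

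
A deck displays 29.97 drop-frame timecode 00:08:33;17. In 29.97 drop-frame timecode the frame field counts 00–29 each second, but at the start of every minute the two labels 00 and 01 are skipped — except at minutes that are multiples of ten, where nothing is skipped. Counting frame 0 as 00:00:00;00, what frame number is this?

15391

As if non-drop at 30 labels/s: (0 × 3600 + 8 × 60 + 33) × 30 + 17 = 15407.
Minute boundaries passed: 8; those not divisible by 10: 8 − 0 = 8; dropped labels = 2 × 8 = 16.
Actual frame index = 15407 − 16 = 15391.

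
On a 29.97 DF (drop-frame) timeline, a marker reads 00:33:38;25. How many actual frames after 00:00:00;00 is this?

Complete 10-minute blocks: 3, each 17982 frames → 53946.
Remaining 3 whole minutes in the current block: 1800 + 2 × 1798 = 5396 frames.
Within the current minute: 38 × 30 + 25 − 2 = 1163 (labels ;00/;01 skipped at this minute). Total = 53946 + 5396 + 1163 = 60505.

60505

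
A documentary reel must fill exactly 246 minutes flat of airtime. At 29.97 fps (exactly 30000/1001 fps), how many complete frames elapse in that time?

442357 frames

246 min = 14760 s.
Frames = 14760 × 30000/1001 = 442800000/1001 ≈ 442357.6424.
Complete frames: 442357.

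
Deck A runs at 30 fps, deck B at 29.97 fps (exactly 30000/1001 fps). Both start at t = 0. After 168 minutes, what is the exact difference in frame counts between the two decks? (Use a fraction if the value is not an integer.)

43200/143 frames

168 min = 10080 s.
A emits 30 × 10080 = 302400 frames; B emits 30000/1001 × 10080 = 43200000/143.
Difference = 43200/143 frames (≈ 302.0979); B is behind A.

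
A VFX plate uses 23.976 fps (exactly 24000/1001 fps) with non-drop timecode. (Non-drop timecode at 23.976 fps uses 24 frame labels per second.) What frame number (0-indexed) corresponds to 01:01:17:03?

frame 88251

Total seconds to the label: (1 × 3600 + 1 × 60 + 17) = 3677.
Frame index = 3677 × 24 + 3 = 88251.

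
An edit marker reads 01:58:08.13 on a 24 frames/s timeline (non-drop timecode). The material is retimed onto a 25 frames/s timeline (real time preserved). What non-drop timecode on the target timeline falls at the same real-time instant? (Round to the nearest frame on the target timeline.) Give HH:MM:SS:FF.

Source frame index: (1×3600 + 58×60 + 8) × 24 + 13 = 170125.
Real time: 170125 / (24) = 170125/24 s.
Target frame: (170125/24) × (25) = 4253125/24 ≈ 177213.542 → 177214.
At 25 labels/s: frame 177214 → 01:58:08:14.

01:58:08:14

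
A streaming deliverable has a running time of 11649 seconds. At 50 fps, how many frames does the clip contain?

582450 frames

Frames = 11649 × 50 = 582450.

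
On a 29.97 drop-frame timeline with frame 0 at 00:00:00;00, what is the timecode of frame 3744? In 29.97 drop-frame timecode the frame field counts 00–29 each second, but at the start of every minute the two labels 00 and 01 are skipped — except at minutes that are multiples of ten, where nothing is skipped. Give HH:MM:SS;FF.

00:02:04;28

Ten DF minutes hold 17982 frames, so frame 3744 lies in block 0 (frames 0–17981) with 3744 frames into that block.
The block's first minute is 1800 frames and the rest 1798 each; 3744 frames reaches minute 2, so 0 × 18 + 2 × 2 = 4 labels have been skipped so far.
Adding those back, label number 3744 + 4 = 3748 at 30 labels/s is 124 s + 28 f = 0 h 2 min 4 s frame 28, i.e. 00:02:04;28.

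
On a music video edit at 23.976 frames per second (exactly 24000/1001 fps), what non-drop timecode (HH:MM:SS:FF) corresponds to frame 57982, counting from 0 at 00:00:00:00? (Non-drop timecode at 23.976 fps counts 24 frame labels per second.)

57982 ÷ 24 = 2415 full seconds, remainder 22 frames.
2415 s = 0 h 40 min 15 s.
Timecode: 00:40:15:22.

00:40:15:22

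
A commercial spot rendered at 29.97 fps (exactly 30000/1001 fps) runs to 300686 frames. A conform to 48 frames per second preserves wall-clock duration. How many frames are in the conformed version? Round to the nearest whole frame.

Frames at target rate = 300686 × (48) / (30000/1001) = 300986686/625 ≈ 481578.698.
Nearest whole frame: 481579.

481579 frames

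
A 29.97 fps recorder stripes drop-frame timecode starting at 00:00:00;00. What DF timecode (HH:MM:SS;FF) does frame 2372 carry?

00:01:19;04

Each 10-minute DF block holds 10 × 60 × 30 − 9 × 2 = 17982 frames. 2372 ÷ 17982 → 0 full blocks, remainder 2372.
Within the partial block the first minute is 1800 frames and each further minute 1798, so 1 further minute boundary passed. Total skipped labels = 18 × 0 + 2 × 1 = 2.
Non-drop label index = 2372 + 2 = 2374; at 30 labels/s that is 00:01:19:04, i.e. DF 00:01:19;04.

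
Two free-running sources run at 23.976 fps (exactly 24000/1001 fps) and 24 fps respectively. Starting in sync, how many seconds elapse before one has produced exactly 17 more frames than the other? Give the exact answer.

17017/24 seconds

The gap grows by |24 − 24000/1001| = 24/1001 frames per second.
Time for a 17-frame gap: 17 ÷ (24/1001) = 17017/24 s.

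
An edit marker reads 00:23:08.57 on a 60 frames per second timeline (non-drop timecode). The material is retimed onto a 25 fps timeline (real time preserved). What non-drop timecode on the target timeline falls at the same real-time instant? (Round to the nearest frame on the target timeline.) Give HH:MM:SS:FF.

Source frame index: (0×3600 + 23×60 + 8) × 60 + 57 = 83337.
Real time: 83337 / (60) = 27779/20 s.
Target frame: (27779/20) × (25) = 138895/4 ≈ 34723.750 → 34724.
At 25 labels/s: frame 34724 → 00:23:08:24.

00:23:08:24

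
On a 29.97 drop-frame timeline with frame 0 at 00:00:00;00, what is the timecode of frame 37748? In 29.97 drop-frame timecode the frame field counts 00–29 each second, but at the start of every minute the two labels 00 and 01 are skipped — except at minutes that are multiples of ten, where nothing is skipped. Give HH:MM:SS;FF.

00:20:59;14

Each 10-minute DF block holds 10 × 60 × 30 − 9 × 2 = 17982 frames. 37748 ÷ 17982 → 2 full blocks, remainder 1784.
Within the partial block the first minute is 1800 frames and each further minute 1798, so 0 further minute boundaries passed. Total skipped labels = 18 × 2 + 2 × 0 = 36.
Non-drop label index = 37748 + 36 = 37784; at 30 labels/s that is 00:20:59:14, i.e. DF 00:20:59;14.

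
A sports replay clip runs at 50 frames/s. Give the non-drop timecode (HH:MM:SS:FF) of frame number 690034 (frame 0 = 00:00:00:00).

690034 ÷ 50 = 13800 full seconds, remainder 34 frames.
13800 s = 3 h 50 min 0 s.
Timecode: 03:50:00:34.

03:50:00:34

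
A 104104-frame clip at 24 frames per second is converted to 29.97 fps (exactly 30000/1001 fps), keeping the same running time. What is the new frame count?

Target frames = source frames × (target rate / source rate) = 104104 × (30000/1001)/(24) = 104104 × 1250/1001 = 130000.

130000 frames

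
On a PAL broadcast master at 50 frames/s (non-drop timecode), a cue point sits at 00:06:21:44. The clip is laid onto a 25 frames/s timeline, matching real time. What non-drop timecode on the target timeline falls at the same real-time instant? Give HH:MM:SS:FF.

00:06:21:22

Source frame index: (0×3600 + 6×60 + 21) × 50 + 44 = 19094.
Real time: 19094 / (50) = 9547/25 s.
Target frame: (9547/25) × (25) = 9547.
At 25 labels/s: frame 9547 → 00:06:21:22.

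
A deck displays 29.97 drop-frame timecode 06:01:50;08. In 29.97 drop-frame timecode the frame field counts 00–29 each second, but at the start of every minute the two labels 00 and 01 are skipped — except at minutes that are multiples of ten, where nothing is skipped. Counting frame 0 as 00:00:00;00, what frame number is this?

Complete 10-minute blocks: 36, each 17982 frames → 647352.
Remaining 1 whole minute in the current block: 1800 + 0 × 1798 = 1800 frames.
Within the current minute: 50 × 30 + 8 − 2 = 1506 (labels ;00/;01 skipped at this minute). Total = 647352 + 1800 + 1506 = 650658.

650658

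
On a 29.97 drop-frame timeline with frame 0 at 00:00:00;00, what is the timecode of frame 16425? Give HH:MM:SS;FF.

00:09:08;03

Ten DF minutes hold 17982 frames, so frame 16425 lies in block 0 (frames 0–17981) with 16425 frames into that block.
The block's first minute is 1800 frames and the rest 1798 each; 16425 frames reaches minute 9, so 0 × 18 + 9 × 2 = 18 labels have been skipped so far.
Adding those back, label number 16425 + 18 = 16443 at 30 labels/s is 548 s + 3 f = 0 h 9 min 8 s frame 3, i.e. 00:09:08;03.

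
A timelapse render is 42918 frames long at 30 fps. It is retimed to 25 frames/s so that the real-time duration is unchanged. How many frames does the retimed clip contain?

35765 frames

Target frames = source frames × (target rate / source rate) = 42918 × (25)/(30) = 42918 × 5/6 = 35765.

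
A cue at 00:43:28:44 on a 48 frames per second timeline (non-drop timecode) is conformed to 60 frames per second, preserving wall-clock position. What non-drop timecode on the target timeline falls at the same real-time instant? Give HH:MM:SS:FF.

00:43:28:55

Source frame index: (0×3600 + 43×60 + 28) × 48 + 44 = 125228.
Real time: 125228 / (48) = 31307/12 s.
Target frame: (31307/12) × (60) = 156535.
At 60 labels/s: frame 156535 → 00:43:28:55.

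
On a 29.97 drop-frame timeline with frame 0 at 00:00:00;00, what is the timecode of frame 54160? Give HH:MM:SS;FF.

Ten DF minutes hold 17982 frames, so frame 54160 lies in block 3 (frames 53946–71927) with 214 frames into that block.
The block's first minute is 1800 frames and the rest 1798 each; 214 frames reaches minute 0, so 3 × 18 + 0 × 2 = 54 labels have been skipped so far.
Adding those back, label number 54160 + 54 = 54214 at 30 labels/s is 1807 s + 4 f = 0 h 30 min 7 s frame 4, i.e. 00:30:07;04.

00:30:07;04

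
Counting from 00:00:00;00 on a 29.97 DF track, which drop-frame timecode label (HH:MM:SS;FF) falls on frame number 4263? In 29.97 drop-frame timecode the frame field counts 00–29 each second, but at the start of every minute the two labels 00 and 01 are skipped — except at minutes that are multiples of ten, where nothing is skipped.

00:02:22;07

Each 10-minute DF block holds 10 × 60 × 30 − 9 × 2 = 17982 frames. 4263 ÷ 17982 → 0 full blocks, remainder 4263.
Within the partial block the first minute is 1800 frames and each further minute 1798, so 2 further minute boundaries passed. Total skipped labels = 18 × 0 + 2 × 2 = 4.
Non-drop label index = 4263 + 4 = 4267; at 30 labels/s that is 00:02:22:07, i.e. DF 00:02:22;07.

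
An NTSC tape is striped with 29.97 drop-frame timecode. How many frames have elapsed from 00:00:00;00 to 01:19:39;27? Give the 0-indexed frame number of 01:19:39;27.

143253

As if non-drop at 30 labels/s: (1 × 3600 + 19 × 60 + 39) × 30 + 27 = 143397.
Minute boundaries passed: 79; those not divisible by 10: 79 − 7 = 72; dropped labels = 2 × 72 = 144.
Actual frame index = 143397 − 144 = 143253.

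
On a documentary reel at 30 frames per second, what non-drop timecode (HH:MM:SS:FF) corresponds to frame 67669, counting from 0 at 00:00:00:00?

67669 ÷ 30 = 2255 full seconds, remainder 19 frames.
2255 s = 0 h 37 min 35 s.
Timecode: 00:37:35:19.

00:37:35:19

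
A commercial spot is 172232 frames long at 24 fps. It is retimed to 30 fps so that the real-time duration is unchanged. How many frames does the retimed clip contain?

215290 frames

Frames at target rate = 172232 × (30) / (24) = 215290.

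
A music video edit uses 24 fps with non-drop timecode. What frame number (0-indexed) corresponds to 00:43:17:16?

62344

Total seconds to the label: (0 × 3600 + 43 × 60 + 17) = 2597.
Frame index = 2597 × 24 + 16 = 62344.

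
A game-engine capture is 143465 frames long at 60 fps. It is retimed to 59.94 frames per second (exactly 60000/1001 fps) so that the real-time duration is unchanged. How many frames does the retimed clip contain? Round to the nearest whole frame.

Frames at target rate = 143465 × (60000/1001) / (60) = 20495000/143 ≈ 143321.678.
Nearest whole frame: 143322.

143322 frames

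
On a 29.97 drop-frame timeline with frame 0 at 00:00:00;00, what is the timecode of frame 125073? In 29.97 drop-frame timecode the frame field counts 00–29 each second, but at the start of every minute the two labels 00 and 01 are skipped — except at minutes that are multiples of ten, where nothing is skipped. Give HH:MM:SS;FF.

Each 10-minute DF block holds 10 × 60 × 30 − 9 × 2 = 17982 frames. 125073 ÷ 17982 → 6 full blocks, remainder 17181.
Within the partial block the first minute is 1800 frames and each further minute 1798, so 9 further minute boundaries passed. Total skipped labels = 18 × 6 + 2 × 9 = 126.
Non-drop label index = 125073 + 126 = 125199; at 30 labels/s that is 01:09:33:09, i.e. DF 01:09:33;09.

01:09:33;09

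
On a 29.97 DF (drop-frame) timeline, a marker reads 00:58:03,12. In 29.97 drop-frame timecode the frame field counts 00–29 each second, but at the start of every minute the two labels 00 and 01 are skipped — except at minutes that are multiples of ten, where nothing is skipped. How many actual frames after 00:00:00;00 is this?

Complete 10-minute blocks: 5, each 17982 frames → 89910.
Remaining 8 whole minutes in the current block: 1800 + 7 × 1798 = 14386 frames.
Within the current minute: 3 × 30 + 12 − 2 = 100 (labels ;00/;01 skipped at this minute). Total = 89910 + 14386 + 100 = 104396.

104396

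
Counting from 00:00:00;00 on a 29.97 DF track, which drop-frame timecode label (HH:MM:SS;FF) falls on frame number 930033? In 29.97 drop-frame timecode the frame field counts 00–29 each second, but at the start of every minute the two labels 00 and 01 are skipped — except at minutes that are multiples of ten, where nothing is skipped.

08:37:12;05

Each 10-minute DF block holds 10 × 60 × 30 − 9 × 2 = 17982 frames. 930033 ÷ 17982 → 51 full blocks, remainder 12951.
Within the partial block the first minute is 1800 frames and each further minute 1798, so 7 further minute boundaries passed. Total skipped labels = 18 × 51 + 2 × 7 = 932.
Non-drop label index = 930033 + 932 = 930965; at 30 labels/s that is 08:37:12:05, i.e. DF 08:37:12;05.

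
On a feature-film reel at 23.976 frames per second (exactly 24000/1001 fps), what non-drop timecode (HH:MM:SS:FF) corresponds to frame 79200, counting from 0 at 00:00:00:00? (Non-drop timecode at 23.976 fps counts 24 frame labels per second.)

00:55:00:00

79200 ÷ 24 = 3300 full seconds, remainder 0 frames.
3300 s = 0 h 55 min 0 s.
Timecode: 00:55:00:00.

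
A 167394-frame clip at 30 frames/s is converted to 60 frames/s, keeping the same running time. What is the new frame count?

Target frames = source frames × (target rate / source rate) = 167394 × (60)/(30) = 167394 × 2 = 334788.

334788 frames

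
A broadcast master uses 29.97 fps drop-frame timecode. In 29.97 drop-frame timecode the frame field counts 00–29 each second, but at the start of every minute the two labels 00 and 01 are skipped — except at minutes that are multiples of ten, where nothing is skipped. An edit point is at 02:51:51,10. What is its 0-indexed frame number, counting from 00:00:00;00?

309032

Complete 10-minute blocks: 17, each 17982 frames → 305694.
Remaining 1 whole minute in the current block: 1800 + 0 × 1798 = 1800 frames.
Within the current minute: 51 × 30 + 10 − 2 = 1538 (labels ;00/;01 skipped at this minute). Total = 305694 + 1800 + 1538 = 309032.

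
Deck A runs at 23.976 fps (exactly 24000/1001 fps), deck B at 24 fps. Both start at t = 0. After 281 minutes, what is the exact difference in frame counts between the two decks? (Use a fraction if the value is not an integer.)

404640/1001 frames

281 min = 16860 s.
A emits 24000/1001 × 16860 = 404640000/1001 frames; B emits 24 × 16860 = 404640.
Difference = 404640/1001 frames (≈ 404.2358); B is ahead of A.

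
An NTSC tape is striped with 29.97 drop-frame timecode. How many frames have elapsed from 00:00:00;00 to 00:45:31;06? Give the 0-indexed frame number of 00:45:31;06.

Complete 10-minute blocks: 4, each 17982 frames → 71928.
Remaining 5 whole minutes in the current block: 1800 + 4 × 1798 = 8992 frames.
Within the current minute: 31 × 30 + 6 − 2 = 934 (labels ;00/;01 skipped at this minute). Total = 71928 + 8992 + 934 = 81854.

81854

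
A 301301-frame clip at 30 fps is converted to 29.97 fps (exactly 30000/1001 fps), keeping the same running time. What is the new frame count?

301000 frames

Target frames = source frames × (target rate / source rate) = 301301 × (30000/1001)/(30) = 301301 × 1000/1001 = 301000.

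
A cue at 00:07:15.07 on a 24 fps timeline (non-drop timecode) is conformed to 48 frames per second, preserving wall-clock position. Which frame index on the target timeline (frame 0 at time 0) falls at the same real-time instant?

frame 20894

Source frame index: (0×3600 + 7×60 + 15) × 24 + 7 = 10447.
Real time: 10447 / (24) = 10447/24 s.
Target frame: (10447/24) × (48) = 20894.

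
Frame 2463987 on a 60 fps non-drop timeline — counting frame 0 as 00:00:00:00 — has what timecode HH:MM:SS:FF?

11:24:26:27

2463987 ÷ 60 = 41066 full seconds, remainder 27 frames.
41066 s = 11 h 24 min 26 s.
Timecode: 11:24:26:27.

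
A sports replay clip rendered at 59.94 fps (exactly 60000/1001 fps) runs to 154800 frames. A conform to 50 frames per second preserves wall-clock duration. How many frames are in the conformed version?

Target frames = source frames × (target rate / source rate) = 154800 × (50)/(60000/1001) = 154800 × 1001/1200 = 129129.

129129 frames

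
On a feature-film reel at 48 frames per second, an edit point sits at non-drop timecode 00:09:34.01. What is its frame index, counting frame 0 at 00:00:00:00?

frame 27553

Total seconds to the label: (0 × 3600 + 9 × 60 + 34) = 574.
Frame index = 574 × 48 + 1 = 27553.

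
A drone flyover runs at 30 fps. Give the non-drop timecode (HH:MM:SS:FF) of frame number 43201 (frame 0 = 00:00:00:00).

00:24:00:01

43201 ÷ 30 = 1440 full seconds, remainder 1 frame.
1440 s = 0 h 24 min 0 s.
Timecode: 00:24:00:01.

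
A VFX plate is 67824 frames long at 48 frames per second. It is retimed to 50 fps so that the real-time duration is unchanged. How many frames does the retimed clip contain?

70650 frames

Target frames = source frames × (target rate / source rate) = 67824 × (50)/(48) = 67824 × 25/24 = 70650.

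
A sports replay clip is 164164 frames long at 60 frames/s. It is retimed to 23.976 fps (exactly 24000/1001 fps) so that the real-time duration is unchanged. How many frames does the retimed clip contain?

65600 frames

Target frames = source frames × (target rate / source rate) = 164164 × (24000/1001)/(60) = 164164 × 400/1001 = 65600.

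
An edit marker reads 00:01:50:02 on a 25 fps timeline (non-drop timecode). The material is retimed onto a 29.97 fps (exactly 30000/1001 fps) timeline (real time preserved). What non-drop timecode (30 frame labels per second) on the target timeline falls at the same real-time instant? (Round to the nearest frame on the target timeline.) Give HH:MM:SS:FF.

00:01:49:29

Source frame index: (0×3600 + 1×60 + 50) × 25 + 2 = 2752.
Real time: 2752 / (25) = 2752/25 s.
Target frame: (2752/25) × (30000/1001) = 3302400/1001 ≈ 3299.101 → 3299.
At 30 labels/s: frame 3299 → 00:01:49:29.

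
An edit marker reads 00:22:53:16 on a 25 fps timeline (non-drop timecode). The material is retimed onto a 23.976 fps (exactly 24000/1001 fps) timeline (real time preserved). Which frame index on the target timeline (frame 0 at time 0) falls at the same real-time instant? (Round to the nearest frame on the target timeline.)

Source frame index: (0×3600 + 22×60 + 53) × 25 + 16 = 34341.
Real time: 34341 / (25) = 34341/25 s.
Target frame: (34341/25) × (24000/1001) = 32967360/1001 ≈ 32934.426 → 32934.

frame 32934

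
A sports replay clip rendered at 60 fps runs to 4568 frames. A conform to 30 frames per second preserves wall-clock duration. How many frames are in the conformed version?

Target frames = source frames × (target rate / source rate) = 4568 × (30)/(60) = 4568 × 1/2 = 2284.

2284 frames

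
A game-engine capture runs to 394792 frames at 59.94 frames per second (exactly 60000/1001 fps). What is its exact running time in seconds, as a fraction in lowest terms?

Running time = 394792 ÷ (60000/1001) = 394792 × 1001/60000 = 49398349/7500 s.

49398349/7500 seconds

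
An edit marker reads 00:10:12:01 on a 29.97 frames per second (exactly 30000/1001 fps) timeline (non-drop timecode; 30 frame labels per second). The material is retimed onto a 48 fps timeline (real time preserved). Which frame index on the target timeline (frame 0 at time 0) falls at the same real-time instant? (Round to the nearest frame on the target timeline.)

frame 29407

Source frame index: (0×3600 + 10×60 + 12) × 30 + 1 = 18361.
Real time: 18361 / (30000/1001) = 18379361/30000 s.
Target frame: (18379361/30000) × (48) = 18379361/625 ≈ 29406.978 → 29407.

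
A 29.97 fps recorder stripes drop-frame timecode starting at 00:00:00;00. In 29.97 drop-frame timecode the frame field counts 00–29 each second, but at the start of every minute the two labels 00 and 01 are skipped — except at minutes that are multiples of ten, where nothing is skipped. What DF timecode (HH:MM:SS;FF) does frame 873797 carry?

08:05:55;21

Ten DF minutes hold 17982 frames, so frame 873797 lies in block 48 (frames 863136–881117) with 10661 frames into that block.
The block's first minute is 1800 frames and the rest 1798 each; 10661 frames reaches minute 5, so 48 × 18 + 5 × 2 = 874 labels have been skipped so far.
Adding those back, label number 873797 + 874 = 874671 at 30 labels/s is 29155 s + 21 f = 8 h 5 min 55 s frame 21, i.e. 08:05:55;21.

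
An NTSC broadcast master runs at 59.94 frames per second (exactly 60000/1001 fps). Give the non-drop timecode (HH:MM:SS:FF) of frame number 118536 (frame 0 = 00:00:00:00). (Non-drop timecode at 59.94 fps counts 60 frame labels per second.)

118536 ÷ 60 = 1975 full seconds, remainder 36 frames.
1975 s = 0 h 32 min 55 s.
Timecode: 00:32:55:36.

00:32:55:36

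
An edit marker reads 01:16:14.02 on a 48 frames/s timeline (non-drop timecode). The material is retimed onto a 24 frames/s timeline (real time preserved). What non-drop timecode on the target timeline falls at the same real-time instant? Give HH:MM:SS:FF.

01:16:14:01

Source frame index: (1×3600 + 16×60 + 14) × 48 + 2 = 219554.
Real time: 219554 / (48) = 109777/24 s.
Target frame: (109777/24) × (24) = 109777.
At 24 labels/s: frame 109777 → 01:16:14:01.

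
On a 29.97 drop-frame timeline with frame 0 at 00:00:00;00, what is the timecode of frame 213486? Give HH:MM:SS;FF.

01:58:43;10

Each 10-minute DF block holds 10 × 60 × 30 − 9 × 2 = 17982 frames. 213486 ÷ 17982 → 11 full blocks, remainder 15684.
Within the partial block the first minute is 1800 frames and each further minute 1798, so 8 further minute boundaries passed. Total skipped labels = 18 × 11 + 2 × 8 = 214.
Non-drop label index = 213486 + 214 = 213700; at 30 labels/s that is 01:58:43:10, i.e. DF 01:58:43;10.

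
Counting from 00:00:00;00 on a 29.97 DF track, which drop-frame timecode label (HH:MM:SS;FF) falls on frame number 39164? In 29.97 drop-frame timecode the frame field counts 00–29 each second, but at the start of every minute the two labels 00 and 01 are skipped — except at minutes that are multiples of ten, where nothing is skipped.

00:21:46;22

Ten DF minutes hold 17982 frames, so frame 39164 lies in block 2 (frames 35964–53945) with 3200 frames into that block.
The block's first minute is 1800 frames and the rest 1798 each; 3200 frames reaches minute 1, so 2 × 18 + 1 × 2 = 38 labels have been skipped so far.
Adding those back, label number 39164 + 38 = 39202 at 30 labels/s is 1306 s + 22 f = 0 h 21 min 46 s frame 22, i.e. 00:21:46;22.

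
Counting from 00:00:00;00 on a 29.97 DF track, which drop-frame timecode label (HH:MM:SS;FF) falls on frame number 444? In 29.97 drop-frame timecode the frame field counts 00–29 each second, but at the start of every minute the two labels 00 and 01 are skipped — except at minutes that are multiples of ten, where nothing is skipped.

Ten DF minutes hold 17982 frames, so frame 444 lies in block 0 (frames 0–17981) with 444 frames into that block.
The block's first minute is 1800 frames and the rest 1798 each; 444 frames reaches minute 0, so 0 × 18 + 0 × 2 = 0 labels have been skipped so far.
Adding those back, label number 444 + 0 = 444 at 30 labels/s is 14 s + 24 f = 0 h 0 min 14 s frame 24, i.e. 00:00:14;24.

00:00:14;24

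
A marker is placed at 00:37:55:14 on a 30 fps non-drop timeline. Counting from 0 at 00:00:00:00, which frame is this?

frame 68264

Total seconds to the label: (0 × 3600 + 37 × 60 + 55) = 2275.
Frame index = 2275 × 30 + 14 = 68264.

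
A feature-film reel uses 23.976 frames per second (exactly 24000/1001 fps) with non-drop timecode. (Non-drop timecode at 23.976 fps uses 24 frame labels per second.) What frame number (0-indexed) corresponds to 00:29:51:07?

frame 42991

Total seconds to the label: (0 × 3600 + 29 × 60 + 51) = 1791.
Frame index = 1791 × 24 + 7 = 42991.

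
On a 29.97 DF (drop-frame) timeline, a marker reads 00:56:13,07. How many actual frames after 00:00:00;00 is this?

As if non-drop at 30 labels/s: (0 × 3600 + 56 × 60 + 13) × 30 + 7 = 101197.
Minute boundaries passed: 56; those not divisible by 10: 56 − 5 = 51; dropped labels = 2 × 51 = 102.
Actual frame index = 101197 − 102 = 101095.

101095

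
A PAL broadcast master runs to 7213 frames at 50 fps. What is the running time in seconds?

Running time = 7213 / (50) = 144.26 s.

144.26 seconds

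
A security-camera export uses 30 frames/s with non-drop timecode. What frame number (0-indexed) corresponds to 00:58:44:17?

Total seconds to the label: (0 × 3600 + 58 × 60 + 44) = 3524.
Frame index = 3524 × 30 + 17 = 105737.

frame 105737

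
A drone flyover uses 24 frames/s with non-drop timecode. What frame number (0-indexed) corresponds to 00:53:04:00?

frame 76416

Total seconds to the label: (0 × 3600 + 53 × 60 + 4) = 3184.
Frame index = 3184 × 24 + 0 = 76416.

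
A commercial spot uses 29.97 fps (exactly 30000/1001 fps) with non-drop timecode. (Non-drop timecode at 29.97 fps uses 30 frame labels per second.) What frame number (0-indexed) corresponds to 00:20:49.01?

Total seconds to the label: (0 × 3600 + 20 × 60 + 49) = 1249.
Frame index = 1249 × 30 + 1 = 37471.

frame 37471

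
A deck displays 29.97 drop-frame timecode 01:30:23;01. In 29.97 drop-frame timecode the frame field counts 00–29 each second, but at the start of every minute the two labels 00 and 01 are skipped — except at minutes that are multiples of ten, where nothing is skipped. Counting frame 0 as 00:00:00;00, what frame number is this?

As if non-drop at 30 labels/s: (1 × 3600 + 30 × 60 + 23) × 30 + 1 = 162691.
Minute boundaries passed: 90; those not divisible by 10: 90 − 9 = 81; dropped labels = 2 × 81 = 162.
Actual frame index = 162691 − 162 = 162529.

162529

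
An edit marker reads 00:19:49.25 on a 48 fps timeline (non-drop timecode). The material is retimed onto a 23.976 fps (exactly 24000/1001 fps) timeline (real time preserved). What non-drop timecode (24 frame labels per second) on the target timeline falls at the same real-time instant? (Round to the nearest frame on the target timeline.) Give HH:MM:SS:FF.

00:19:48:08

Source frame index: (0×3600 + 19×60 + 49) × 48 + 25 = 57097.
Real time: 57097 / (48) = 57097/48 s.
Target frame: (57097/48) × (24000/1001) = 28548500/1001 ≈ 28519.980 → 28520.
At 24 labels/s: frame 28520 → 00:19:48:08.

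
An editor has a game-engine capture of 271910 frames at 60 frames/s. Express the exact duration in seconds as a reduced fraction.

Running time = 271910 ÷ (60) = 271910 × 1/60 = 27191/6 s.

27191/6 seconds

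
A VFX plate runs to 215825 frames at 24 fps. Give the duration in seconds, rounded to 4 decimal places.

Running time = 215825 × 1/24 = 215825/24 s ≈ 8992.7083 s.

8992.7083 seconds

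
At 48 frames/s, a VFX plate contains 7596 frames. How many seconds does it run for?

Running time = 7596 / (48) = 158.25 s.

158.25 seconds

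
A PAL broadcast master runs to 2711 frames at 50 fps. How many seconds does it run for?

Running time = 2711 / (50) = 54.22 s.

54.22 seconds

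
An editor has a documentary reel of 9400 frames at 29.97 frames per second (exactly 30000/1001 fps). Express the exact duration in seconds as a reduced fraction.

Running time = 9400 ÷ (30000/1001) = 9400 × 1001/30000 = 47047/150 s.

47047/150 seconds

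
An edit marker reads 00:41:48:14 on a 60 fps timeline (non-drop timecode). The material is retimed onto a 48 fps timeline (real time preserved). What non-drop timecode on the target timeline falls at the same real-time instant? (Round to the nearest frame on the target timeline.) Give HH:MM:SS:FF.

Source frame index: (0×3600 + 41×60 + 48) × 60 + 14 = 150494.
Real time: 150494 / (60) = 75247/30 s.
Target frame: (75247/30) × (48) = 601976/5 ≈ 120395.200 → 120395.
At 48 labels/s: frame 120395 → 00:41:48:11.

00:41:48:11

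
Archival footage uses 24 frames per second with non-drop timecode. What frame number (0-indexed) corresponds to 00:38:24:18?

Total seconds to the label: (0 × 3600 + 38 × 60 + 24) = 2304.
Frame index = 2304 × 24 + 18 = 55314.

55314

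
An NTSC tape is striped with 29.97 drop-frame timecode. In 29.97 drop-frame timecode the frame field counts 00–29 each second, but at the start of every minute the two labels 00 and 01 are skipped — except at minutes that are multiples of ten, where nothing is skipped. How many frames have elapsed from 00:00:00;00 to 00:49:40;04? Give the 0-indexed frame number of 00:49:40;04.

89314

As if non-drop at 30 labels/s: (0 × 3600 + 49 × 60 + 40) × 30 + 4 = 89404.
Minute boundaries passed: 49; those not divisible by 10: 49 − 4 = 45; dropped labels = 2 × 45 = 90.
Actual frame index = 89404 − 90 = 89314.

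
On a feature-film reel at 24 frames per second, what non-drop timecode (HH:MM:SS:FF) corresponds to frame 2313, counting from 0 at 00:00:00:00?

2313 ÷ 24 = 96 full seconds, remainder 9 frames.
96 s = 0 h 1 min 36 s.
Timecode: 00:01:36:09.

00:01:36:09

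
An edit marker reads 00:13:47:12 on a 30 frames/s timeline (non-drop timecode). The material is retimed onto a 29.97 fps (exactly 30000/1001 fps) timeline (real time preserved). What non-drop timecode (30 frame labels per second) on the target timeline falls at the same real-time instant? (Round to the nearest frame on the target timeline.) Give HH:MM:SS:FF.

Source frame index: (0×3600 + 13×60 + 47) × 30 + 12 = 24822.
Real time: 24822 / (30) = 4137/5 s.
Target frame: (4137/5) × (30000/1001) = 3546000/143 ≈ 24797.203 → 24797.
At 30 labels/s: frame 24797 → 00:13:46:17.

00:13:46:17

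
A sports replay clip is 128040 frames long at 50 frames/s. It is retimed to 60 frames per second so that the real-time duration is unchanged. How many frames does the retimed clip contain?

153648 frames

Frames at target rate = 128040 × (60) / (50) = 153648.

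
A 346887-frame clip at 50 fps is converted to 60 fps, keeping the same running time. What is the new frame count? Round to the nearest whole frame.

416264 frames

Frames at target rate = 346887 × (60) / (50) = 2081322/5 ≈ 416264.400.
Nearest whole frame: 416264.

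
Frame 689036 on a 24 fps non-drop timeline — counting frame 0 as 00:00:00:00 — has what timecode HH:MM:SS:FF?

07:58:29:20

689036 ÷ 24 = 28709 full seconds, remainder 20 frames.
28709 s = 7 h 58 min 29 s.
Timecode: 07:58:29:20.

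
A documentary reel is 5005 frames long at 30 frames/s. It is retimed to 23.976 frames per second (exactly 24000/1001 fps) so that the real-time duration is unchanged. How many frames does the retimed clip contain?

4000 frames

Target frames = source frames × (target rate / source rate) = 5005 × (24000/1001)/(30) = 5005 × 800/1001 = 4000.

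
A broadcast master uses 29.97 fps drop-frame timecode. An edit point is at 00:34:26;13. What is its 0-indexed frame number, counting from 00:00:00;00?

61931

Complete 10-minute blocks: 3, each 17982 frames → 53946.
Remaining 4 whole minutes in the current block: 1800 + 3 × 1798 = 7194 frames.
Within the current minute: 26 × 30 + 13 − 2 = 791 (labels ;00/;01 skipped at this minute). Total = 53946 + 7194 + 791 = 61931.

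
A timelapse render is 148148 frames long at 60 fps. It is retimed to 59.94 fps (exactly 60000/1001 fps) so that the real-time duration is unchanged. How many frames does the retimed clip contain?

148000 frames

Target frames = source frames × (target rate / source rate) = 148148 × (60000/1001)/(60) = 148148 × 1000/1001 = 148000.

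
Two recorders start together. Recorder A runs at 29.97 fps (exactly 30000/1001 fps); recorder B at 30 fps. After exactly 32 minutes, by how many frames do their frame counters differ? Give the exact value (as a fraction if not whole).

32 min = 1920 s.
A emits 30000/1001 × 1920 = 57600000/1001 frames; B emits 30 × 1920 = 57600.
Difference = 57600/1001 frames (≈ 57.5425); B is ahead of A.

57600/1001 frames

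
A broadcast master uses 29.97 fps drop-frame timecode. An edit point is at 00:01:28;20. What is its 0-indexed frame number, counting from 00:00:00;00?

2658

As if non-drop at 30 labels/s: (0 × 3600 + 1 × 60 + 28) × 30 + 20 = 2660.
Minute boundaries passed: 1; those not divisible by 10: 1 − 0 = 1; dropped labels = 2 × 1 = 2.
Actual frame index = 2660 − 2 = 2658.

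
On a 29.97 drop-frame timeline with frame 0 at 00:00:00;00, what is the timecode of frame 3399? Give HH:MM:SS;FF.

00:01:53;11

Ten DF minutes hold 17982 frames, so frame 3399 lies in block 0 (frames 0–17981) with 3399 frames into that block.
The block's first minute is 1800 frames and the rest 1798 each; 3399 frames reaches minute 1, so 0 × 18 + 1 × 2 = 2 labels have been skipped so far.
Adding those back, label number 3399 + 2 = 3401 at 30 labels/s is 113 s + 11 f = 0 h 1 min 53 s frame 11, i.e. 00:01:53;11.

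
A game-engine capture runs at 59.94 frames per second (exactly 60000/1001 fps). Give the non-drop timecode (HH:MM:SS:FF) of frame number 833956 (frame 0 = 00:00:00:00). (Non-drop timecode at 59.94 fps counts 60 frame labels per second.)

03:51:39:16

833956 ÷ 60 = 13899 full seconds, remainder 16 frames.
13899 s = 3 h 51 min 39 s.
Timecode: 03:51:39:16.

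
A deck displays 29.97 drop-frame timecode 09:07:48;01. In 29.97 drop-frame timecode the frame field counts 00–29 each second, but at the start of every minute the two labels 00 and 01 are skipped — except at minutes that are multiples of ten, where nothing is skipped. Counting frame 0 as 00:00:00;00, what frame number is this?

985055

Complete 10-minute blocks: 54, each 17982 frames → 971028.
Remaining 7 whole minutes in the current block: 1800 + 6 × 1798 = 12588 frames.
Within the current minute: 48 × 30 + 1 − 2 = 1439 (labels ;00/;01 skipped at this minute). Total = 971028 + 12588 + 1439 = 985055.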